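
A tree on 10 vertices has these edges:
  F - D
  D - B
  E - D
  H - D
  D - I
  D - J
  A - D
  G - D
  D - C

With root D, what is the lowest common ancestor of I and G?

D

Path I→root: I D; path G→root: G D.
First common node: D.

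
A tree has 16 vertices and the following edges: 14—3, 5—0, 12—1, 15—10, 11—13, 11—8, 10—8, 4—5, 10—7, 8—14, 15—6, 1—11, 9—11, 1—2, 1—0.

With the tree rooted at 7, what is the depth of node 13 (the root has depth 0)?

4

Path from 7 to 13: 7 – 10 – 8 – 11 – 13, which has 4 edges.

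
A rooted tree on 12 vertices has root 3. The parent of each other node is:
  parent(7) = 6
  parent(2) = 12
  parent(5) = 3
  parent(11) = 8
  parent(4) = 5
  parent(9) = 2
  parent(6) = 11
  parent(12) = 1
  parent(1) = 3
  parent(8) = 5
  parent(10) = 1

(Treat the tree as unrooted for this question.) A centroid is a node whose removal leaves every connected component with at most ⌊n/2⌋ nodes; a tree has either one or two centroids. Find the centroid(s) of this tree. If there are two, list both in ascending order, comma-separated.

3, 5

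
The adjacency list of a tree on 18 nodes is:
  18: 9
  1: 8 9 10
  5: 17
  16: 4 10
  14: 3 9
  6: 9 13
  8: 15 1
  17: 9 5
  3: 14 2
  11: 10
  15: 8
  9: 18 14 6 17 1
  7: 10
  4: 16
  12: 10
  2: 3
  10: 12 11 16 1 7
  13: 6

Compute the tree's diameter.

7

A longest path is 4-16-10-1-9-14-3-2, with 7 edges.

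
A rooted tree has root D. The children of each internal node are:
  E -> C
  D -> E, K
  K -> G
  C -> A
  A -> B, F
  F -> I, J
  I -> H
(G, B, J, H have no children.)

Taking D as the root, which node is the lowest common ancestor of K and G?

Ancestors of K (toward the root): K, D.
Ancestors of G: G, K, D.
The deepest node appearing in both lists is K.

K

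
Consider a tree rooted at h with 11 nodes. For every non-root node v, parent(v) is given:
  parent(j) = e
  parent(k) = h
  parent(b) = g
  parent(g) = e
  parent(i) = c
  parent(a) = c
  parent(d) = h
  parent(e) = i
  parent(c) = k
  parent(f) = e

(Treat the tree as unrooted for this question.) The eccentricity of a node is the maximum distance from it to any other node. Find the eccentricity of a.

5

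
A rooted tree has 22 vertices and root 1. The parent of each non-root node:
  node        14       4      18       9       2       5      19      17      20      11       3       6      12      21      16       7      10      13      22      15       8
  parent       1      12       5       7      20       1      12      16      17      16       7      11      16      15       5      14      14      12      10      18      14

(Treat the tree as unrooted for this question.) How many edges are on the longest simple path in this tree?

8

Starting from 2, a farthest node is 9 at distance 8.
One longest path: 2 - 20 - 17 - 16 - 5 - 1 - 14 - 7 - 9.
So the diameter is 8.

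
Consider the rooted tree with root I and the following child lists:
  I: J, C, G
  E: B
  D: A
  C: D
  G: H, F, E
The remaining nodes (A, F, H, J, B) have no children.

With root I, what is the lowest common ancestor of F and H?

G

F's ancestor chain is F, G, I and H's is H, G, I; they first meet at G.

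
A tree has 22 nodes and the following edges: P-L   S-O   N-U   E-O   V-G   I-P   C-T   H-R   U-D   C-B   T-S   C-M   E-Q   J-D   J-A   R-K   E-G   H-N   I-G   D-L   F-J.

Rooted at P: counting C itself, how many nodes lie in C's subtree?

The subtree rooted at C contains: C, M, B — 3 nodes.

3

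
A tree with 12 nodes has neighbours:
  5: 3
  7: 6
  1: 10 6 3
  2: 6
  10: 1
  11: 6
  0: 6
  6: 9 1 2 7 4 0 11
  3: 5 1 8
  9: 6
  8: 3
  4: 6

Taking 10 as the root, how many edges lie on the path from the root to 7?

10 – 1 – 6 – 7 — 3 edges.

3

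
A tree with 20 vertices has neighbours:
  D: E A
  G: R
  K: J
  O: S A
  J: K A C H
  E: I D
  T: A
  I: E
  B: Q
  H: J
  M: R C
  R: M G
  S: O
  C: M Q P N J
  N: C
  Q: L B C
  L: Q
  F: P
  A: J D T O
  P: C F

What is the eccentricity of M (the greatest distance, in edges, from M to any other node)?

A farthest node from M is I.
The path M – C – J – A – D – E – I has 6 edges.

6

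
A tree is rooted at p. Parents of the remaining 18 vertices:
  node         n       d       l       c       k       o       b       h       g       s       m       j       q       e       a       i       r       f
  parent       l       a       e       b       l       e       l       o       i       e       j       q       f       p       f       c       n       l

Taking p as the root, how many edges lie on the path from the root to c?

Path from p to c: p → e → l → b → c, which has 4 edges.

4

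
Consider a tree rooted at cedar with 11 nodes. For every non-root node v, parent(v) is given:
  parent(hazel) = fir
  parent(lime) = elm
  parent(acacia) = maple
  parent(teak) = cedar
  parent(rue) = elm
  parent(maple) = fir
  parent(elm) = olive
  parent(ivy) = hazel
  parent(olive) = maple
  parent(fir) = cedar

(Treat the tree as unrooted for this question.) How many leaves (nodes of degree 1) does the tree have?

5

Degree-1 nodes: acacia, ivy, lime, rue, teak — 5 of them.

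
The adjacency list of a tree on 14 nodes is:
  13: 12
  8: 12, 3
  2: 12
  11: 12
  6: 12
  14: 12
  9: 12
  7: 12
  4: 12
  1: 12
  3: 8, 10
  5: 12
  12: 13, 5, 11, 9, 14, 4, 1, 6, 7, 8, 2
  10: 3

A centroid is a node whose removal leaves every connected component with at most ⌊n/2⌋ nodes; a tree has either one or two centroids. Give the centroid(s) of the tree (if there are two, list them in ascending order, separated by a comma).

12

Delete 12: the remaining components have sizes 3, 1, 1, 1, 1, 1, 1, 1, 1, 1, 1. Max 3 ≤ 7, so 12 is a centroid.
No neighbour of 12 does as well, so 12 is the unique centroid.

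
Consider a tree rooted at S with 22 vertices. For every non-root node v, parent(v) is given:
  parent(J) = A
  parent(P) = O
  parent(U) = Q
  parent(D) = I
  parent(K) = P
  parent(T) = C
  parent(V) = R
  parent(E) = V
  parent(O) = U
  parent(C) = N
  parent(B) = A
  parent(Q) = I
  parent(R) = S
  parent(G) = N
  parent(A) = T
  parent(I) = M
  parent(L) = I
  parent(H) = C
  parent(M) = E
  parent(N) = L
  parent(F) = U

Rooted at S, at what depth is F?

Climbing from F to the root: F–U–Q–I–M–E–V–R–S. That's 8 steps.

8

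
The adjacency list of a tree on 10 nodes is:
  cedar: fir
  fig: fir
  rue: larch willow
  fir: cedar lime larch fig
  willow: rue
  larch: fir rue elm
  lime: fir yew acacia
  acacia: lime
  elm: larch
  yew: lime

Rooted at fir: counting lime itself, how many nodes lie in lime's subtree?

3

The subtree rooted at lime contains: lime, yew, acacia — 3 nodes.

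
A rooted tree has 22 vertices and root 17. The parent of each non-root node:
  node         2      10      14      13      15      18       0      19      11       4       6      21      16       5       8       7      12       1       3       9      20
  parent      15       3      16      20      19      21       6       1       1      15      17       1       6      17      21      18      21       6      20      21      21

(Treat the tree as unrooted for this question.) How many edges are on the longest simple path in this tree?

A longest path is 5 – 17 – 6 – 1 – 21 – 20 – 3 – 10, with 7 edges.

7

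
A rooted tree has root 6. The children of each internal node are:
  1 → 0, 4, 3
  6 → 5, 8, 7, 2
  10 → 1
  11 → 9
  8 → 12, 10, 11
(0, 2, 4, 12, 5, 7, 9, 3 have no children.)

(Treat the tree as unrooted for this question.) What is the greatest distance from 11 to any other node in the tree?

4

A farthest node from 11 is 4 (0, 3 also at distance 4).
The path 11-8-10-1-4 has 4 edges.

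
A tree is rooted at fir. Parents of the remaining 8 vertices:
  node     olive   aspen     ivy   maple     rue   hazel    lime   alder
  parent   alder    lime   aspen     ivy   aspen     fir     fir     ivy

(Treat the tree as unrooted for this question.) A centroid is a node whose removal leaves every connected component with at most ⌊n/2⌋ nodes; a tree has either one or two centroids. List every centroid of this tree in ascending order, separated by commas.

aspen

If aspen is removed the pieces have sizes 4, 3, 1, all ≤ ⌊9/2⌋ = 4.
No neighbour of aspen does as well, so aspen is the unique centroid.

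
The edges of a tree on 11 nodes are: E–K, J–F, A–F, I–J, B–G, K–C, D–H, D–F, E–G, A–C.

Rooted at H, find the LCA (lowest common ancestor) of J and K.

F

J's ancestor chain is J, F, D, H and K's is K, C, A, F, D, H; they first meet at F.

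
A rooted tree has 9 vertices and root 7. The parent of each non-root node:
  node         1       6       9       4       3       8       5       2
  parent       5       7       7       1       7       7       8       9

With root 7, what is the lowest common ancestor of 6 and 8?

Ancestors of 6 (toward the root): 6, 7.
Ancestors of 8: 8, 7.
The deepest node appearing in both lists is 7.

7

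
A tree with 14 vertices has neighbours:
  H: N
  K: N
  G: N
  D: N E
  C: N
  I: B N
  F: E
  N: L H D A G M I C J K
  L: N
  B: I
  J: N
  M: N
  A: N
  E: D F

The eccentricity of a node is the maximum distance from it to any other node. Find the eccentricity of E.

A farthest node from E is B.
The path E-D-N-I-B has 4 edges.

4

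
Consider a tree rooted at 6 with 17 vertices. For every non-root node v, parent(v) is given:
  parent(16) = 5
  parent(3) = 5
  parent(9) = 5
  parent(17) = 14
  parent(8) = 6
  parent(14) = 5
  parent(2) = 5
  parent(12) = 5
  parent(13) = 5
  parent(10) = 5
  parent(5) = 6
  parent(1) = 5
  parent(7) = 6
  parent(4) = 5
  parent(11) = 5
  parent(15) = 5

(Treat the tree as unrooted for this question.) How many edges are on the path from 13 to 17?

3

The path is 13 – 5 – 14 – 17, which has 3 edges.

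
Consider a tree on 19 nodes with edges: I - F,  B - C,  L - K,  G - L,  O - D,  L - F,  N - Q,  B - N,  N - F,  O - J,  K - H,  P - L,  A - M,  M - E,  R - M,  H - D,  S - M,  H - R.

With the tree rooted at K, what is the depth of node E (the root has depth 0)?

4

Climbing from E to the root: E → M → R → H → K. That's 4 steps.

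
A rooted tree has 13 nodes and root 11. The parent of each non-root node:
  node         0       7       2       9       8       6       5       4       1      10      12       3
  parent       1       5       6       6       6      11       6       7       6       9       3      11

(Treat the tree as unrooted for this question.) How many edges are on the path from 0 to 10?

4

0 – 1 – 6 – 9 – 10: 4 edges.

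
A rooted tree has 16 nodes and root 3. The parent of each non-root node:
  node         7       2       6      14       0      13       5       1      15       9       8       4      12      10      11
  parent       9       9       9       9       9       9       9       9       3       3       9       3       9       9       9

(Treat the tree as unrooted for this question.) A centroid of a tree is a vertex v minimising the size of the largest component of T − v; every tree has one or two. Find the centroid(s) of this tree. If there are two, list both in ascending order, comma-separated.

9

Delete 9: the remaining components have sizes 3, 1, 1, 1, 1, 1, 1, 1, 1, 1, 1, 1, 1. Max 3 ≤ 8, so 9 is a centroid.
Every other node leaves some component of size > 8, so the centroid is unique.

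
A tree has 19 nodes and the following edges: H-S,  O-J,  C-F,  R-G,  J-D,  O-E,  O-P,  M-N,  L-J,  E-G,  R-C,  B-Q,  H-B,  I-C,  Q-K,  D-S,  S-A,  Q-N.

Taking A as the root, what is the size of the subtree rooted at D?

D's subtree: {D, J, L, O, P, E, G, R, C, I, F}, size 11.

11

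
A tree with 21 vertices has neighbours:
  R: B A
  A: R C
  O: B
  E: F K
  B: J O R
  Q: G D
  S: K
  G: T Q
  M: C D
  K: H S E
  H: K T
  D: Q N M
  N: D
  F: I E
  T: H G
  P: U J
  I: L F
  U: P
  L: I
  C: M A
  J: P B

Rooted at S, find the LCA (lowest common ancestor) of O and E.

O's ancestor chain is O, B, R, A, C, M, D, Q, G, T, H, K, S and E's is E, K, S; they first meet at K.

K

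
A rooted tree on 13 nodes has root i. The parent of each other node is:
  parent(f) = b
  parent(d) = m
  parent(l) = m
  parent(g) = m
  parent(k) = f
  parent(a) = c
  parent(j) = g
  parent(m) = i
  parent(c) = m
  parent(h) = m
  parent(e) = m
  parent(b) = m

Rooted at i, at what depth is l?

i – m – l — 2 edges.

2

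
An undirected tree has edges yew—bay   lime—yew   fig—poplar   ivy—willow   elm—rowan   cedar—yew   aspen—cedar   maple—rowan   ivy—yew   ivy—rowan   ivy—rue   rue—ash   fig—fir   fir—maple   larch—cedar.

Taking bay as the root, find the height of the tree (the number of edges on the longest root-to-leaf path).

A deepest node is poplar, reached by bay – yew – ivy – rowan – maple – fir – fig – poplar.
That path has 7 edges, so the height is 7.

7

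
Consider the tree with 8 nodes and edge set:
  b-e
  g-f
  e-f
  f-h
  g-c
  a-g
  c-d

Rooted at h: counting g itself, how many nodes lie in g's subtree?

g's subtree: {g, c, a, d}, size 4.

4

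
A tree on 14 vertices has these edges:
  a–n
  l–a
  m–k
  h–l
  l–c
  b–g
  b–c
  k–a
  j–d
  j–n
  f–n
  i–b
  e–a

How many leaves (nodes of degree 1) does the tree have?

The leaves are d, e, f, g, h, i, m.
That is 7 leaves.

7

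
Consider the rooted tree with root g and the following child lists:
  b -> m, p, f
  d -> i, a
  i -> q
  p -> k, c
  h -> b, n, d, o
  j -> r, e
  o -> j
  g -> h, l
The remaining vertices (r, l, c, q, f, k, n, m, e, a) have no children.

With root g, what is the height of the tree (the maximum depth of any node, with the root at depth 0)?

4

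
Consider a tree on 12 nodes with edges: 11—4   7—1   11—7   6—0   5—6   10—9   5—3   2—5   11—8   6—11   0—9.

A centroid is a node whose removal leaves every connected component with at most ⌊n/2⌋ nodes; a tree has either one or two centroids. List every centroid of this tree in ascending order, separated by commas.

6

Removing 6 splits the tree into components of sizes 5, 3, 3; the largest is 5 ≤ ⌊12/2⌋ = 6.
No neighbour of 6 does as well, so 6 is the unique centroid.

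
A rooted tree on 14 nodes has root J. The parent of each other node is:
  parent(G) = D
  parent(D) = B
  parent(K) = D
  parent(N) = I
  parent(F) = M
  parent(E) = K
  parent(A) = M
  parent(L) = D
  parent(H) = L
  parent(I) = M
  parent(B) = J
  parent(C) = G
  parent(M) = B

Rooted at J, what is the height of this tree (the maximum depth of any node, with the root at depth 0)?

The longest root-to-leaf path is J – B – D – K – E (4 edges).

4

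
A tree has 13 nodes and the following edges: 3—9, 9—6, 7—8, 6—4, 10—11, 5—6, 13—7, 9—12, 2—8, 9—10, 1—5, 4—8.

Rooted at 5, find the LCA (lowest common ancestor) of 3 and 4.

3's ancestor chain is 3, 9, 6, 5 and 4's is 4, 6, 5; they first meet at 6.

6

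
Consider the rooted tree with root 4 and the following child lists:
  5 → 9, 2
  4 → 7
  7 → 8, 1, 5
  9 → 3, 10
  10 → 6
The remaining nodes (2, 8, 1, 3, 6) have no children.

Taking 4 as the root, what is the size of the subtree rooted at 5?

The subtree rooted at 5 contains: 5, 9, 2, 10, 3, 6 — 6 nodes.

6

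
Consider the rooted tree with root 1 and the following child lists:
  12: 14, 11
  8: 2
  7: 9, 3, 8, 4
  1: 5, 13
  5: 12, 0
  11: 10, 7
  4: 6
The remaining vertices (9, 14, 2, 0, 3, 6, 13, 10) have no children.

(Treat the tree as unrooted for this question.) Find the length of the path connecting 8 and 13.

8 – 7 – 11 – 12 – 5 – 1 – 13: 6 edges.

6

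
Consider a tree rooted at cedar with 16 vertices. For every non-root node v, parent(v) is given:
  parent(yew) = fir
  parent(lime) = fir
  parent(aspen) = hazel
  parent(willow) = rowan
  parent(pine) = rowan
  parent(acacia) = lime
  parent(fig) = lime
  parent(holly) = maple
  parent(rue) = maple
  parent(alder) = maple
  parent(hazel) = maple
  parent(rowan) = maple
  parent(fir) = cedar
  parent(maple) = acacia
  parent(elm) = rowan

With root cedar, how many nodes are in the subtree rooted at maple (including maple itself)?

Descendants of maple (including itself): maple, alder, rowan, hazel, rue, holly, elm, pine, willow, aspen. That's 10.

10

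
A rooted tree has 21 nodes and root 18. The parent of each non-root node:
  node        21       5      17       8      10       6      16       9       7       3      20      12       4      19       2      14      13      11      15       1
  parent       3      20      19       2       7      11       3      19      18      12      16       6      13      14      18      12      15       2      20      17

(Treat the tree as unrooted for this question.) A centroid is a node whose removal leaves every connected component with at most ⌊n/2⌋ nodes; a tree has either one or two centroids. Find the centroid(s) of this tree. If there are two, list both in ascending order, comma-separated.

12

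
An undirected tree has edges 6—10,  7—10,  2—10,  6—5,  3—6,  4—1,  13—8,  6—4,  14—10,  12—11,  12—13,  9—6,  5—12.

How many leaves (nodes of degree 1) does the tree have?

Exactly 8 nodes have a single neighbour: 1, 2, 3, 7, 8, 9, 11, 14.

8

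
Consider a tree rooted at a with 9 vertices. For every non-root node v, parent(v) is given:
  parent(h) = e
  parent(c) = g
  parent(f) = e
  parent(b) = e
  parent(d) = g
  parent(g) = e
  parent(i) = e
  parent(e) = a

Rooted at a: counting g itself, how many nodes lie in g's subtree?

The subtree rooted at g contains: g, c, d — 3 nodes.

3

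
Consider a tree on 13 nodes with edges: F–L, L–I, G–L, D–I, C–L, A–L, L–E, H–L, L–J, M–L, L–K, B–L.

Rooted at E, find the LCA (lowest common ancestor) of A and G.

A's ancestor chain is A, L, E and G's is G, L, E; they first meet at L.

L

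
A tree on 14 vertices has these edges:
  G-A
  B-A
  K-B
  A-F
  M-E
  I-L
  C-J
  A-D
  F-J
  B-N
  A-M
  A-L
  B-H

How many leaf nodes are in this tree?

The leaves are C, D, E, G, H, I, K, N.
That is 8 leaves.

8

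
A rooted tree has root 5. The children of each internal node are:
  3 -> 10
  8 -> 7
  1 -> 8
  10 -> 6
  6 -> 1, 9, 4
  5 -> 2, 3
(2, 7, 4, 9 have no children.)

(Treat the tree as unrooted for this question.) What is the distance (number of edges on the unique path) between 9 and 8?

9 - 6 - 1 - 8: 3 edges.

3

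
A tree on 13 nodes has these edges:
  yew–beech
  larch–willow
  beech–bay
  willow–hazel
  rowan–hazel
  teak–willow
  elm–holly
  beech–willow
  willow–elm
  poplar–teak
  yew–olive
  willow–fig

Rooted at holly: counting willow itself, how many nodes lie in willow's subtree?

The subtree rooted at willow contains: willow, fig, larch, beech, hazel, teak, bay, yew, rowan, poplar, olive — 11 nodes.

11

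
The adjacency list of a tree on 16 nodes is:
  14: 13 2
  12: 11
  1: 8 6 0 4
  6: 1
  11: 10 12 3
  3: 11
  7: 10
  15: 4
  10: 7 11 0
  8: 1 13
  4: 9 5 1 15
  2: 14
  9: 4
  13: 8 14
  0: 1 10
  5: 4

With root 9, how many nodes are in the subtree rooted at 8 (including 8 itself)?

8's subtree: {8, 13, 14, 2}, size 4.

4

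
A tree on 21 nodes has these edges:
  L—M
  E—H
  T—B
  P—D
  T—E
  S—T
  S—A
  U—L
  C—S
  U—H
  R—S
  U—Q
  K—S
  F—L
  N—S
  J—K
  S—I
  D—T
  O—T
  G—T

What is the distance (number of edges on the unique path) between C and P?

4

The path is C – S – T – D – P, which has 4 edges.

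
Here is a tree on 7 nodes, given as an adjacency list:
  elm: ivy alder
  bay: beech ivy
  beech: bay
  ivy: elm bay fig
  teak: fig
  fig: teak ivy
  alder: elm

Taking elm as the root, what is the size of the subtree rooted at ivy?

The subtree rooted at ivy contains: ivy, bay, fig, beech, teak — 5 nodes.

5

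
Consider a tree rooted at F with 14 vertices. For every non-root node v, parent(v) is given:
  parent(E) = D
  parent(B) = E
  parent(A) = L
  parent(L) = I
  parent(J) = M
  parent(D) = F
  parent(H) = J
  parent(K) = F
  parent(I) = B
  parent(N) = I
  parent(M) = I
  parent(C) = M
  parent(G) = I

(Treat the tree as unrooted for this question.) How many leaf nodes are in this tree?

6

Degree-1 nodes: A, C, G, H, K, N — 6 of them.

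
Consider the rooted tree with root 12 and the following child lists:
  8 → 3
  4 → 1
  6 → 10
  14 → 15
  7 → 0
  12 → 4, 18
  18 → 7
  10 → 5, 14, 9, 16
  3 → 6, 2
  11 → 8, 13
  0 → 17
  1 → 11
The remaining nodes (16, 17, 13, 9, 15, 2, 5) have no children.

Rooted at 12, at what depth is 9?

Climbing from 9 to the root: 9 – 10 – 6 – 3 – 8 – 11 – 1 – 4 – 12. That's 8 steps.

8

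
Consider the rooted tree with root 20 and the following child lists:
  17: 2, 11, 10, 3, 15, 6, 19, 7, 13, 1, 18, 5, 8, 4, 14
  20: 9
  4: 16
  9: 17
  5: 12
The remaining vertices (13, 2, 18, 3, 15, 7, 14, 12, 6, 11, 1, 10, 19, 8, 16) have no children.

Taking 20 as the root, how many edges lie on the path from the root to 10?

3

20 – 9 – 17 – 10 — 3 edges.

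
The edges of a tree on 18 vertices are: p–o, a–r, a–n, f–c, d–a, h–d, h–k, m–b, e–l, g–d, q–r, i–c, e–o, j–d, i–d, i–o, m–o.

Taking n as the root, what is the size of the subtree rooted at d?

14

d's subtree: {d, i, h, g, j, o, c, k, m, p, e, f, b, l}, size 14.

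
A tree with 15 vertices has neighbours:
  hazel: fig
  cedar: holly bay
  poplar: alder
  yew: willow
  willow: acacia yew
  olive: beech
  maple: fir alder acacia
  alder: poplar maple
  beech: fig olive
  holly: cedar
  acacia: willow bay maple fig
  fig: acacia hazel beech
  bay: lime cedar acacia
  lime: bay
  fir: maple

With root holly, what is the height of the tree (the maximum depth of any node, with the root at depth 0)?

6

poplar sits deepest: holly → cedar → bay → acacia → maple → alder → poplar — 6 edges from the root.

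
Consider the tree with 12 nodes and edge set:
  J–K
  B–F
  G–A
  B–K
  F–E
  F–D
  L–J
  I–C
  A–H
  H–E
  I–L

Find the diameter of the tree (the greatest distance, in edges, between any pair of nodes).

10

BFS from C reaches G last, at distance 10; BFS from G confirms no node is farther.
Path: C–I–L–J–K–B–F–E–H–A–G.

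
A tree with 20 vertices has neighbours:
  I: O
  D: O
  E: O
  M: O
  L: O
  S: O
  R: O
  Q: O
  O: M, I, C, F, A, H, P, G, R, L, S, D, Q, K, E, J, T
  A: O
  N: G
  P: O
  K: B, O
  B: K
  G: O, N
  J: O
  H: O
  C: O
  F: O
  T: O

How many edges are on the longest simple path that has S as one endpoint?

3

The node farthest from S is N (B also at distance 3), via S – O – G – N — 3 edges.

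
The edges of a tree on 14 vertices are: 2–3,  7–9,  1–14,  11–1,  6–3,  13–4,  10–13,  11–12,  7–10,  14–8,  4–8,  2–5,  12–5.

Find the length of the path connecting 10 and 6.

11

The path is 10–13–4–8–14–1–11–12–5–2–3–6, which has 11 edges.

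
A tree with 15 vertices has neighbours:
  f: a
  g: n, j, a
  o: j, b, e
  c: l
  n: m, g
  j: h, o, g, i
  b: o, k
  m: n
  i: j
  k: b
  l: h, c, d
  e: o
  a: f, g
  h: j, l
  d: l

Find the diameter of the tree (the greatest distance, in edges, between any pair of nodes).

6

Starting from d, a farthest node is k at distance 6.
One longest path: d-l-h-j-o-b-k.
So the diameter is 6.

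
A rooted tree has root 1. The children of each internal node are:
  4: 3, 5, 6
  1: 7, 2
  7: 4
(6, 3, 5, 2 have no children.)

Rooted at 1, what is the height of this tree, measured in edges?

The longest root-to-leaf path is 1 – 7 – 4 – 6 (3 edges).

3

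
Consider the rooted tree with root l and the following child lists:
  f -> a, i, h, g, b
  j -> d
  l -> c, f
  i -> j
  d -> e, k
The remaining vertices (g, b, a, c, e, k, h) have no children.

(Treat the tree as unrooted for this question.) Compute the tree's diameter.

6

A longest path is k–d–j–i–f–l–c, with 6 edges.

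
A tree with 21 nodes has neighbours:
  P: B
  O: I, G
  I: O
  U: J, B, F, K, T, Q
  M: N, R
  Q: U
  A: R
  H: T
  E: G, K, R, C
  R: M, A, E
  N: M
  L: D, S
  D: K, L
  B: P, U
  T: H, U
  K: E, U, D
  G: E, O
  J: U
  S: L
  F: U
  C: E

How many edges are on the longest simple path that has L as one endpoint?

6

The node farthest from L is I (N also at distance 6), via L–D–K–E–G–O–I — 6 edges.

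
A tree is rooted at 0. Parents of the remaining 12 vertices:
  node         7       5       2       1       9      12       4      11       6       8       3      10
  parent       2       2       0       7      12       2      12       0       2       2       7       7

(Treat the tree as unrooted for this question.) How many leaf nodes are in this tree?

9

The leaves are 1, 3, 4, 5, 6, 8, 9, 10, 11.
That is 9 leaves.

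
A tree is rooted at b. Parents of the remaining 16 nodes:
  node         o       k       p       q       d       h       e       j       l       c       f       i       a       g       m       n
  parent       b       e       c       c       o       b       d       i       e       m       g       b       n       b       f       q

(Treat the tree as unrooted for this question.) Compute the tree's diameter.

BFS from a reaches k last, at distance 11; BFS from k confirms no node is farther.
Path: a - n - q - c - m - f - g - b - o - d - e - k.

11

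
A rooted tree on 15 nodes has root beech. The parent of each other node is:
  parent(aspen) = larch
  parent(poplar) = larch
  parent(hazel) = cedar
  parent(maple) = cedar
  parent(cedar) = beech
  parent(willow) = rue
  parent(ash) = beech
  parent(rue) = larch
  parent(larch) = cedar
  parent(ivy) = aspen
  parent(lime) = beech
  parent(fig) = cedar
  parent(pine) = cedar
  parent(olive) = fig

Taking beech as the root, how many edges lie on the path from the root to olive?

Path from beech to olive: beech–cedar–fig–olive, which has 3 edges.

3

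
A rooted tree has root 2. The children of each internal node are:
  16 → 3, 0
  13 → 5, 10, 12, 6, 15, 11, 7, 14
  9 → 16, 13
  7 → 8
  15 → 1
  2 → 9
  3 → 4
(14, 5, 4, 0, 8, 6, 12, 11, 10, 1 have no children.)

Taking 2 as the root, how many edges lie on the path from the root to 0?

3

Path from 2 to 0: 2 – 9 – 16 – 0, which has 3 edges.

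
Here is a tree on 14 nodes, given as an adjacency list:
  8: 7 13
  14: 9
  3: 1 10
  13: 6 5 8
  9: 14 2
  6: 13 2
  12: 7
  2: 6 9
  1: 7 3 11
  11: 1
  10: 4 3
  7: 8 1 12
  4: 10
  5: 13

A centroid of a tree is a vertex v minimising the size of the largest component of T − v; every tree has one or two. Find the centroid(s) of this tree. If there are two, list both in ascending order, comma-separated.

Removing 7 splits the tree into components of sizes 7, 5, 1; the largest is 7 ≤ ⌊14/2⌋ = 7.
8 is adjacent to 7 and is also a centroid (the largest component after removing it is likewise 7).

7, 8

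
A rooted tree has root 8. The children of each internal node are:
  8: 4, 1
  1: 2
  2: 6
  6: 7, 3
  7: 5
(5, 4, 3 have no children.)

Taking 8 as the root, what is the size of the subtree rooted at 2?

The subtree rooted at 2 contains: 2, 6, 7, 3, 5 — 5 nodes.

5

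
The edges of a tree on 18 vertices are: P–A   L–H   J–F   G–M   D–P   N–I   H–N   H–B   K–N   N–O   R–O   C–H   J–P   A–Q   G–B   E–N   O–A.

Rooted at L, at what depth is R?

L → H → N → O → R — 4 edges.

4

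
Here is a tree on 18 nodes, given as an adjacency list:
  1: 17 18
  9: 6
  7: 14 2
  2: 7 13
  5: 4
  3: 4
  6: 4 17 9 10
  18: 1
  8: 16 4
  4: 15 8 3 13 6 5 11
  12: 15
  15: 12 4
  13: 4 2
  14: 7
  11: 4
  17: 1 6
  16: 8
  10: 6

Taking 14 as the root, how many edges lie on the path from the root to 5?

Path from 14 to 5: 14–7–2–13–4–5, which has 5 edges.

5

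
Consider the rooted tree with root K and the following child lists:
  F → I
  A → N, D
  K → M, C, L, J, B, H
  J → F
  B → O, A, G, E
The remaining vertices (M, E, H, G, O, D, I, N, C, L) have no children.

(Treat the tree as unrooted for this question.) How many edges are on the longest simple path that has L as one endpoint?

4

Distances from L peak at 4, attained at N (D, I also at distance 4).
L-K-B-A-N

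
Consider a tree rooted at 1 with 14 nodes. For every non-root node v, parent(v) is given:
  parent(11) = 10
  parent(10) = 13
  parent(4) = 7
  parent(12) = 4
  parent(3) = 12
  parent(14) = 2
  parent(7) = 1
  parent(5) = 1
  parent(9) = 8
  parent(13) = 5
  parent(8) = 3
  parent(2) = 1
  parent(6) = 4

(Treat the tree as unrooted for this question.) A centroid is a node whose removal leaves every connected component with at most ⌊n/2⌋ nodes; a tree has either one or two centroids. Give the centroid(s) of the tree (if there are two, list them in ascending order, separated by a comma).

If 1 is removed the pieces have sizes 7, 4, 2, all ≤ ⌊14/2⌋ = 7.
Its neighbour 7 also leaves a largest component of size 7, so both are centroids.

1, 7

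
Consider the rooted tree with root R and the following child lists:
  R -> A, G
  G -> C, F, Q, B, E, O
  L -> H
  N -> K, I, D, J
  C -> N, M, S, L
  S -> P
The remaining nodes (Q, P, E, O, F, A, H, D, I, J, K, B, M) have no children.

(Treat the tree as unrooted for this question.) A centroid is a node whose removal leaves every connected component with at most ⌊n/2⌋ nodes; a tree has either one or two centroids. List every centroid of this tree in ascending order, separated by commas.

C

Delete C: the remaining components have sizes 8, 5, 2, 2, 1. Max 8 ≤ 9, so C is a centroid.
Every other node leaves some component of size > 9, so the centroid is unique.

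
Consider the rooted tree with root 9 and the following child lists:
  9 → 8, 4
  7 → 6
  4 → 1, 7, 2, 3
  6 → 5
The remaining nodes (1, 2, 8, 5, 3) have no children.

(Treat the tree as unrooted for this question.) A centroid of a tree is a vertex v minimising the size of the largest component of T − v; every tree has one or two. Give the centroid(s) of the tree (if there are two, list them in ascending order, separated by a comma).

4

Removing 4 splits the tree into components of sizes 3, 2, 1, 1, 1; the largest is 3 ≤ ⌊9/2⌋ = 4.
No neighbour of 4 does as well, so 4 is the unique centroid.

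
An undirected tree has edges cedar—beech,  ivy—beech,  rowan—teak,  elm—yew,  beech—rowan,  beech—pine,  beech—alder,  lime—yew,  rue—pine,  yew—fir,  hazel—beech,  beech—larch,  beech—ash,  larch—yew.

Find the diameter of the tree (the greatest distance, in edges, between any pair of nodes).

5

Starting from lime, a farthest node is teak at distance 5.
One longest path: lime-yew-larch-beech-rowan-teak.
So the diameter is 5.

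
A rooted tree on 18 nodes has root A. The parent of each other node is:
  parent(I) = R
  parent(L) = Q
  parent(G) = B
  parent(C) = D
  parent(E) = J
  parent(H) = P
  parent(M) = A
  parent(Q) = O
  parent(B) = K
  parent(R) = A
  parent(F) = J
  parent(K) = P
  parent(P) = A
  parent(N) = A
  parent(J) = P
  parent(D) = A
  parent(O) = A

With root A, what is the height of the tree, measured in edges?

The longest root-to-leaf path is A → P → K → B → G (4 edges).

4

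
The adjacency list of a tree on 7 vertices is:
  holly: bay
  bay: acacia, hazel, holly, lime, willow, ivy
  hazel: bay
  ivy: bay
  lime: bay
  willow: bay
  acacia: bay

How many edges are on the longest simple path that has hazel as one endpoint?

2

Distances from hazel peak at 2, attained at willow (lime, ivy, acacia, holly also at distance 2).
hazel – bay – willow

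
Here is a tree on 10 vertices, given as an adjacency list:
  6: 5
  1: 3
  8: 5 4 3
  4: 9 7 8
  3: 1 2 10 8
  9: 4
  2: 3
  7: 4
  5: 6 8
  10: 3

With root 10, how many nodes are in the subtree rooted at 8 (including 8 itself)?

6

8's subtree: {8, 5, 4, 6, 9, 7}, size 6.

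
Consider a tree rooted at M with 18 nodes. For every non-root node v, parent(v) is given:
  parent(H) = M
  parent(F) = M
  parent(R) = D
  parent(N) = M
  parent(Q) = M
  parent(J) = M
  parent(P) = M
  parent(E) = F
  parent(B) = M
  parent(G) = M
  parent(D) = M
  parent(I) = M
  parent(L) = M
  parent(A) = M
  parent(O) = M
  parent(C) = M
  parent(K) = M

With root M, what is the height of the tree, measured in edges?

2

The longest root-to-leaf path is M–F–E (2 edges).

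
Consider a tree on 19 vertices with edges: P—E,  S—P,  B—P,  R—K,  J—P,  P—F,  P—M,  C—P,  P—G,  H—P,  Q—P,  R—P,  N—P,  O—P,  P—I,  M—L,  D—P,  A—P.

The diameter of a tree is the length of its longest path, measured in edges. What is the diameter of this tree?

Starting from L, a farthest node is K at distance 4.
One longest path: L - M - P - R - K.
So the diameter is 4.

4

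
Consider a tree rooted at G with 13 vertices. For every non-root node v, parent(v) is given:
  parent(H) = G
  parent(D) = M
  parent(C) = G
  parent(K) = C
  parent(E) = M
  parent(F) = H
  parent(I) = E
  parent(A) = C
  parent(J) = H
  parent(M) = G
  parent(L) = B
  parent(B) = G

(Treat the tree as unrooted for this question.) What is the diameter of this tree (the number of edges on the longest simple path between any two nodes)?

Starting from I, a farthest node is F at distance 5.
One longest path: I–E–M–G–H–F.
So the diameter is 5.

5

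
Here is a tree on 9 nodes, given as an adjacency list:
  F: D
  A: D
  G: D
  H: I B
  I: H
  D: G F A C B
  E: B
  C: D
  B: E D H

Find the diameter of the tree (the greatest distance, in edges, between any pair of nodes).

Starting from C, a farthest node is I at distance 4.
One longest path: C – D – B – H – I.
So the diameter is 4.

4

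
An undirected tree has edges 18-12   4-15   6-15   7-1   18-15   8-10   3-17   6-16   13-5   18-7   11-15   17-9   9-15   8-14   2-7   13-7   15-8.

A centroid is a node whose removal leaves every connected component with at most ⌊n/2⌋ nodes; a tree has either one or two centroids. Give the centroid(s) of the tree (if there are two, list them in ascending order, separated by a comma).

15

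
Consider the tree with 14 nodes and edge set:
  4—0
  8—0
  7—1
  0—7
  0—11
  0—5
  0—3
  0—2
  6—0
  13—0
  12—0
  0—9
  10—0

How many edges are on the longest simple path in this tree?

3

Starting from 1, a farthest node is 5 at distance 3.
One longest path: 1 - 7 - 0 - 5.
So the diameter is 3.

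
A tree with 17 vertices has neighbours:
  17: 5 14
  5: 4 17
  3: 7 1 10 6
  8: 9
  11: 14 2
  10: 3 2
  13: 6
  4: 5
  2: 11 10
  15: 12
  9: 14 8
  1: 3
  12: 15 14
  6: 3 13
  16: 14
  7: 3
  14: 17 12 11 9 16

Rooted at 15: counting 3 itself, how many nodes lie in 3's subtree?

5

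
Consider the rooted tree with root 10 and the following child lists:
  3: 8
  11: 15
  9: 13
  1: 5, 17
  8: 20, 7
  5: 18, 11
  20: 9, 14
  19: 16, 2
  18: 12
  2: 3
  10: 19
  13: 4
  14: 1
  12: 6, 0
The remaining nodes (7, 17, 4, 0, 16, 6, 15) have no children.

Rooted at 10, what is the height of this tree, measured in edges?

11

The longest root-to-leaf path is 10 → 19 → 2 → 3 → 8 → 20 → 14 → 1 → 5 → 18 → 12 → 0 (11 edges).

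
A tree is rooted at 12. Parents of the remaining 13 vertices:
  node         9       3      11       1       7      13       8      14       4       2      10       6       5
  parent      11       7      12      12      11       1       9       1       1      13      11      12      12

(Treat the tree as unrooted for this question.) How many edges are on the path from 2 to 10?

5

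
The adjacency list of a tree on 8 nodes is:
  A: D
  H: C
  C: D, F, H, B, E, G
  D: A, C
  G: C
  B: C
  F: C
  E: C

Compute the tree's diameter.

3

Starting from A, a farthest node is F at distance 3.
One longest path: A - D - C - F.
So the diameter is 3.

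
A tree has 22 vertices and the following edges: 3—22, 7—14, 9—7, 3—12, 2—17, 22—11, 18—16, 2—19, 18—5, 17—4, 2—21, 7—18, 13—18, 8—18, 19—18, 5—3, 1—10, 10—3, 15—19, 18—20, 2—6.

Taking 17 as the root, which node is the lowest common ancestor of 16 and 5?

18

Path 16→root: 16 18 19 2 17; path 5→root: 5 18 19 2 17.
First common node: 18.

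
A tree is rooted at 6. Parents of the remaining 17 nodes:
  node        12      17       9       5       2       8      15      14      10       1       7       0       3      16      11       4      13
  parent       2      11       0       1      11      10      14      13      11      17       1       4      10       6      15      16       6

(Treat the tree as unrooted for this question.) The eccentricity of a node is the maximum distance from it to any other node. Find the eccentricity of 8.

10

Distances from 8 peak at 10, attained at 9.
8–10–11–15–14–13–6–16–4–0–9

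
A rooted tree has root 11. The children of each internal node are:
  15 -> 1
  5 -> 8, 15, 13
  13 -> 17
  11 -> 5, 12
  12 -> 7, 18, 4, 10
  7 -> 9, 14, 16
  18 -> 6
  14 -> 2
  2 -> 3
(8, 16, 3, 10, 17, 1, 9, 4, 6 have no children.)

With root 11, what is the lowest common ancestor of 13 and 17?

Ancestors of 13 (toward the root): 13, 5, 11.
Ancestors of 17: 17, 13, 5, 11.
The deepest node appearing in both lists is 13.

13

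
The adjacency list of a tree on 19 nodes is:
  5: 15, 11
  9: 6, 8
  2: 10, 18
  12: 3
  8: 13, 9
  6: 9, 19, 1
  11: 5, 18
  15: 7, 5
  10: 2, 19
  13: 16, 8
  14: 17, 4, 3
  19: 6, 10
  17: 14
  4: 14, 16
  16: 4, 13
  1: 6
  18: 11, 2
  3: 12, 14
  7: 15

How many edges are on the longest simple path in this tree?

16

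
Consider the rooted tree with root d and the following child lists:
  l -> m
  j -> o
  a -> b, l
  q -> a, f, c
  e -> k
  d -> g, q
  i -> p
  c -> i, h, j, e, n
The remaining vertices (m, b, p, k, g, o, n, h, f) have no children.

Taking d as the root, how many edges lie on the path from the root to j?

3

d–q–c–j — 3 edges.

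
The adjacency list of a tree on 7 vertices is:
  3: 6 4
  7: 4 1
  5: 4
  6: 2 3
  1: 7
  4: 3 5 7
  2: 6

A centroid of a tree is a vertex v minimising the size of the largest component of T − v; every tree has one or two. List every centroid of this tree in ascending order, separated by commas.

4

Delete 4: the remaining components have sizes 3, 2, 1. Max 3 ≤ 3, so 4 is a centroid.
Every other node leaves some component of size > 3, so the centroid is unique.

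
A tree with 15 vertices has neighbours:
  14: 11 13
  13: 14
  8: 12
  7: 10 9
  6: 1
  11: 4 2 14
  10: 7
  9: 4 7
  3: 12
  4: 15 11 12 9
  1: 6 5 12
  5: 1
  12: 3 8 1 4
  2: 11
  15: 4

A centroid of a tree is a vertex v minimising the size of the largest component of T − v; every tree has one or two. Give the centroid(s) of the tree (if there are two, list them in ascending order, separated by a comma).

If 4 is removed the pieces have sizes 6, 4, 3, 1, all ≤ ⌊15/2⌋ = 7.
No neighbour of 4 does as well, so 4 is the unique centroid.

4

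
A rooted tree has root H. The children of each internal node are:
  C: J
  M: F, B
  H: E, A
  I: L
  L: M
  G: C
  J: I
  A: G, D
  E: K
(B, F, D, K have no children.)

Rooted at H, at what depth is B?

H – A – G – C – J – I – L – M – B — 8 edges.

8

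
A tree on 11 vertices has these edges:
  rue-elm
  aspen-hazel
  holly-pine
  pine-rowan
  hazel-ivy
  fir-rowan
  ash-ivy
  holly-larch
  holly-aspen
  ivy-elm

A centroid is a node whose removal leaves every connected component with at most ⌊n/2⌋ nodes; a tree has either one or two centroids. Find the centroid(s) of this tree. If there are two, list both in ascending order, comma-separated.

If aspen is removed the pieces have sizes 5, 5, all ≤ ⌊11/2⌋ = 5.
No neighbour of aspen does as well, so aspen is the unique centroid.

aspen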